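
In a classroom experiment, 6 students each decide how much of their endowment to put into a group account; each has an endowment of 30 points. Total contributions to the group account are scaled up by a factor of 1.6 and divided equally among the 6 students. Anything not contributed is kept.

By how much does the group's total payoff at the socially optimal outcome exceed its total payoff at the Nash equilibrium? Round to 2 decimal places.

Each contributed unit returns 1.6/6 = 0.2667 to its contributor — below 1 — so contributing 0 is dominant for every player. At the Nash equilibrium everyone keeps their 30, and the group total is 6 × 30 = 180.
Each contributed unit returns 1.600 to the group as a whole (0.2667 to each of 6 players), which exceeds 1, so the social optimum is full contribution: group total = 1.600 × 180 = 288.00.
Efficiency loss = 288.00 − 180 = 108.00.

108.00 points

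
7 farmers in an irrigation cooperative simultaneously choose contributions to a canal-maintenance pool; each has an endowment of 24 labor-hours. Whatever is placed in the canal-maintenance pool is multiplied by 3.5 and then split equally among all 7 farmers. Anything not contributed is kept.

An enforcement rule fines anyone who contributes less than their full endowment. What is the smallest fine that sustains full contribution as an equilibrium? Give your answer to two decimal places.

12.00 labor-hours

Given the others contribute fully, the best deviation is to contribute 0 (any partial contribution still incurs the fine and gives up units whose private return 0.5000 is below 1).
Deviating from 24 to 0 saves 24 labor-hours but forfeits the deviator's share of the drop in the canal-maintenance pool: 3.5/7 × 24 = 12.00.
So the deviation gain is 24 − 12.00 = 12.00, and the fine must be at least 12.00 labor-hours to wipe it out.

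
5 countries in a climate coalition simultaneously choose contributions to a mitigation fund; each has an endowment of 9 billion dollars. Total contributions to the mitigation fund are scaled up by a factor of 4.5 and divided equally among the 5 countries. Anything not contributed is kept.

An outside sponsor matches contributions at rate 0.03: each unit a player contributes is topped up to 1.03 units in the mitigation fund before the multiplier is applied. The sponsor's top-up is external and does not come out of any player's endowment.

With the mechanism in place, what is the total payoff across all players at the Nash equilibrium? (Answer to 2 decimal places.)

The effective private return is 4.5 × 1.03 / 5 = 0.9270, which is still under 1, so the mechanism doesn't change anyone's dominant strategy: zero contribution.
Everyone keeps their endowment and the group total is 5 × 9 = 45.

45.00 billion dollars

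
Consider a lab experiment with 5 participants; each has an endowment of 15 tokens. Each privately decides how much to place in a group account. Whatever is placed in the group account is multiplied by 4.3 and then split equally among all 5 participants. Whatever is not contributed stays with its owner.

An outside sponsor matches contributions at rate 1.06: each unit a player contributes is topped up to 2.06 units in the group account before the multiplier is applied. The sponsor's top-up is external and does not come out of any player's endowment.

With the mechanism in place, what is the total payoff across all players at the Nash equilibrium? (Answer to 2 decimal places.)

664.35 tokens

With the mechanism, a contributed unit returns 4.3 × 2.06 / 5 = 1.7716 per unit of net cost to the contributor — now above 1 — so contributing fully is weakly dominant for every player.
At the Nash equilibrium everyone contributes 15. Group total payoff = 4.3 × 2.06 × 75 = 664.35.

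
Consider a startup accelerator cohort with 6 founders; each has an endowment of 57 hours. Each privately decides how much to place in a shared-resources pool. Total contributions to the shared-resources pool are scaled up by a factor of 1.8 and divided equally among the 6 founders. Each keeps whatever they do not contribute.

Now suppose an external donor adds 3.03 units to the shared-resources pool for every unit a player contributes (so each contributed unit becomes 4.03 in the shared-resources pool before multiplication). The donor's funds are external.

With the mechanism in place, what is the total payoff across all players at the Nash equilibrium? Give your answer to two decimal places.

2480.87 hours

With the mechanism, a contributed unit returns 1.8 × 4.03 / 6 = 1.2090 per unit of net cost to the contributor — now above 1 — so contributing fully is weakly dominant for every player.
So the Nash equilibrium is full contribution by all 6; the group earns 1.8 × 4.03 × 342 = 2480.87.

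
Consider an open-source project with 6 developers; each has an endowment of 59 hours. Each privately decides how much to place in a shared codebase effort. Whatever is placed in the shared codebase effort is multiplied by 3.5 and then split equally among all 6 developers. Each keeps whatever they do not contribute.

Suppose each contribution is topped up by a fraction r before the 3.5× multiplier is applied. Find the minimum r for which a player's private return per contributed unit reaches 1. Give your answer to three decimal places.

With matching at rate r, one contributed unit becomes (1 + r) in the shared codebase effort and returns 3.5 × (1 + r) / 6 to the contributor.
Setting this equal to 1: 1 + r = 6/3.5 = 1.7143.
So the minimum matching rate is r = 1.7143 − 1 = 0.714.

0.714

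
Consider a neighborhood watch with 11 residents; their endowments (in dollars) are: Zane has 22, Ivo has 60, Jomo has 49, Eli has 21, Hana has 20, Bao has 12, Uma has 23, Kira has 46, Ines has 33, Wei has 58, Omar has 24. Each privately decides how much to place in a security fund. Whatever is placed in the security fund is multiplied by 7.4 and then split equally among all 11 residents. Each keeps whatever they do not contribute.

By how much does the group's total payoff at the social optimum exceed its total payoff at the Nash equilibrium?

2355.20 dollars

The private return per contributed unit is 7.4/11 = 0.6727 < 1 for every player regardless of endowment, so the Nash equilibrium is zero contribution and the group total is Σ E_j = 22 + 60 + 49 + 21 + 20 + 12 + 23 + 46 + 33 + 58 + 24 = 368.
Each contributed unit returns 7.400 to the group, so the social optimum is full contribution by everyone: group total = 7.400 × 368 = 2723.20.
Efficiency loss = (7.400 − 1) × 368 = 2355.20.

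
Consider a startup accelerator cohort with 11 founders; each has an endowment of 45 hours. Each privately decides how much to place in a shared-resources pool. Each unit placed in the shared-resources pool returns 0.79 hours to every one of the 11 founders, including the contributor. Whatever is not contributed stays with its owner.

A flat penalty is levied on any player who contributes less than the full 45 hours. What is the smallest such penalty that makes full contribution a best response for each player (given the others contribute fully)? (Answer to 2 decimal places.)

Given the others contribute fully, the best deviation is to contribute 0 (any partial contribution still incurs the fine and gives up units whose private return 0.79 is below 1).
Deviating from 45 to 0 saves 45 hours but forfeits the deviator's share of the drop in the shared-resources pool: 0.79 × 45 = 35.55.
So the deviation gain is 45 − 35.55 = 9.45, and the fine must be at least 9.45 hours to wipe it out.

9.45 hours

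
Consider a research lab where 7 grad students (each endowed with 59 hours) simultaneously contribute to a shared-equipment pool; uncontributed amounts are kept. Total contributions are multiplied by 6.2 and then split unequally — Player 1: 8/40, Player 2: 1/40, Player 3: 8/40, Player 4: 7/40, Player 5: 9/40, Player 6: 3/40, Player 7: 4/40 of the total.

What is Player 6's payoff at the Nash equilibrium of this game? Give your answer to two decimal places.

168.74 hours

Each unit j contributes comes back to j as 6.2 × (j's share), so j prefers to contribute only if that share exceeds 1/6.2 = 0.1613; otherwise keeping the unit dominates.
The shares above 0.1613 belong to Player 1, Player 3, Player 4 and Player 5, contributing 59 each; the remaining 3 contribute 0. Total contributed: 236.
Player 6 keeps 59 and receives 6.2 × 236 × 3/40 = 109.74 from the shared-equipment pool, for a payoff of 168.74.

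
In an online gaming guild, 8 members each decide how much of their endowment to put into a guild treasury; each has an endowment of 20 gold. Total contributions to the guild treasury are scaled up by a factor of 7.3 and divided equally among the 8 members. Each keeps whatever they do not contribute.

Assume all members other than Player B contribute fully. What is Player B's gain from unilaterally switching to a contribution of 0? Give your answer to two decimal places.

Switching from a contribution of 20 to 0 lets Player B keep an extra 20 gold, but lowers the guild treasury by 20, which costs Player B their own share of that drop: 7.3/8 × 20 = 18.25.
Net gain = 20 − 18.25 = 1.75. The private return per contributed unit (0.9125) is below 1, so free-riding is indeed the best response regardless of what the others do.

1.75 gold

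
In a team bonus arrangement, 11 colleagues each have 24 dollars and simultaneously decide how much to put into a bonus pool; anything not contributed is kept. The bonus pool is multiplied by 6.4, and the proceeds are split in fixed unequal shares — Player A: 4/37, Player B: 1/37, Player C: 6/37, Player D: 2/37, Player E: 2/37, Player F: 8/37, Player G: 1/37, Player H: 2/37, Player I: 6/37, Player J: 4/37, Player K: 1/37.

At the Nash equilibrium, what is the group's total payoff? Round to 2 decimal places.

652.80 dollars

Each unit j contributes comes back to j as 6.4 × (j's share), so j prefers to contribute only if that share exceeds 1/6.4 = 0.1563; otherwise keeping the unit dominates.
Player C, Player F and Player I are above the threshold, contributing 24 each; the remaining 8 contribute 0. Total contributed: 72.
The bonus pool pays out 6.4 × 72 = 460.80 in total (split across the unequal shares, but the aggregate is all that matters for the group sum).
The 8 free-riders keep 24 each, adding 192. Group total = 192 + 460.80 = 652.80.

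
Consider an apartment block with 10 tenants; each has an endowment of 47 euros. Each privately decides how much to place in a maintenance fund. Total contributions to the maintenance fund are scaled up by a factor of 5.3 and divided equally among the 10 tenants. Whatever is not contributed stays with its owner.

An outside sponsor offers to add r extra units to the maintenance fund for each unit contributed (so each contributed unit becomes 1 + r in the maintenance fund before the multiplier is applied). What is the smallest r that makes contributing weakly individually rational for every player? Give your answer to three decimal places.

0.887

With matching at rate r, one contributed unit becomes (1 + r) in the maintenance fund and returns 5.3 × (1 + r) / 10 to the contributor.
Setting this equal to 1: 1 + r = 10/5.3 = 1.8868.
So the minimum matching rate is r = 1.8868 − 1 = 0.887.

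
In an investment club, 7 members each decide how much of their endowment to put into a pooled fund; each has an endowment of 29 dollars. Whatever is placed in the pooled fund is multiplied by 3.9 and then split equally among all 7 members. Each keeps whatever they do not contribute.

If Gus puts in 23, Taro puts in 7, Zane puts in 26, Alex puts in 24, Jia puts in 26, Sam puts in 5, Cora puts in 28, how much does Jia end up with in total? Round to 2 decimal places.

80.44 dollars

Total contributed: 23 + 7 + 26 + 24 + 26 + 5 + 28 = 139.
Each receives 3.9 × 139 / 7 = 77.44 from the pooled fund.
Jia keeps 29 − 26 = 3, so Jia's payoff is 3 + 77.44 = 80.44.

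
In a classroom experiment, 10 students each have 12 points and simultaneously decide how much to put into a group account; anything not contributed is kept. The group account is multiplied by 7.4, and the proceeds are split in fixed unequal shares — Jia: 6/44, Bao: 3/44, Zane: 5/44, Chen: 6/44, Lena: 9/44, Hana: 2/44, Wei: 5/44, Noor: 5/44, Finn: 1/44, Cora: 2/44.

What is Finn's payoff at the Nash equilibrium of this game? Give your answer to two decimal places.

18.05 points

For player j, contributing a unit is worthwhile iff 7.4 × (j's share) ≥ 1, i.e. iff j's share is at least 0.1351.
The shares above 0.1351 belong to Jia, Chen and Lena, contributing 12 each; the remaining 7 contribute 0. Total contributed: 36.
Finn keeps 12 and receives 7.4 × 36 × 1/44 = 6.05 from the group account, for a payoff of 18.05.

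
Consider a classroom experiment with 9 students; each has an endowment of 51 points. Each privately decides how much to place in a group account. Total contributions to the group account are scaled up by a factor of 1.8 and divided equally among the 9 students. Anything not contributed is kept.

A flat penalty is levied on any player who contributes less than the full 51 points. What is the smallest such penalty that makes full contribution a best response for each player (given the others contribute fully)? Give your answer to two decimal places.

40.80 points

Given the others contribute fully, the best deviation is to contribute 0 (any partial contribution still incurs the fine and gives up units whose private return 0.2000 is below 1).
Deviating from 51 to 0 saves 51 points but forfeits the deviator's share of the drop in the group account: 1.8/9 × 51 = 10.20.
So the deviation gain is 51 − 10.20 = 40.80, and the fine must be at least 40.80 points to wipe it out.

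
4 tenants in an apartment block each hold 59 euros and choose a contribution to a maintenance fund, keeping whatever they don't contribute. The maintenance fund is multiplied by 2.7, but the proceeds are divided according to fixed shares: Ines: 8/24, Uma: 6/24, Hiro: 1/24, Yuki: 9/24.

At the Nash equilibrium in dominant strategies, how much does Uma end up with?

A player with share s gets back 2.7·s per unit contributed, so full contribution is dominant for anyone with s > 1/2.7 = 0.3704 and zero contribution is dominant for anyone below.
Yuki alone (share 9/24) is above the threshold, contributing 59; the remaining 3 contribute 0. Total contributed: 59.
Uma keeps 59 and receives 2.7 × 59 × 6/24 = 39.83 from the maintenance fund, for a payoff of 98.83.

98.83 euros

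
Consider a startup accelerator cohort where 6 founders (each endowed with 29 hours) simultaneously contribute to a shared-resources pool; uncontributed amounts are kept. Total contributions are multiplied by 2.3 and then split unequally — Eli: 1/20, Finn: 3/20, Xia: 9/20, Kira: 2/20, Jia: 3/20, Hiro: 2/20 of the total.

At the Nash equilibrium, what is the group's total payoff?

Player j's private return per contributed unit is 2.3 × (j's share). Contributing is weakly dominant for j when that share is at least 1/2.3 = 0.4348, and contributing 0 is dominant otherwise.
Only Xia (9/20) clears that bar, contributing 29; the remaining 5 contribute 0. Total contributed: 29.
The shared-resources pool pays out 2.3 × 29 = 66.70 in total (split across the unequal shares, but the aggregate is all that matters for the group sum).
The 5 free-riders keep 29 each, adding 145. Group total = 145 + 66.70 = 211.70.

211.70 hours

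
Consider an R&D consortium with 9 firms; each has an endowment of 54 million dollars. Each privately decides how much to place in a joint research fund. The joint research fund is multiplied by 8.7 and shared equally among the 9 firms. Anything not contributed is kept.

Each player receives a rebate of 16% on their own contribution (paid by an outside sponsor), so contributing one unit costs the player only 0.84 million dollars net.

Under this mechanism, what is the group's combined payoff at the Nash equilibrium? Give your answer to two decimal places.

With the mechanism, a contributed unit returns (8.7/9) / 0.84 = 1.1508 per unit of net cost to the contributor — now above 1 — so contributing fully is weakly dominant for every player.
So the Nash equilibrium is full contribution by all 9; the group earns 9 × (54 × 0.16 + 8.7 × 54) = 4305.96.

4305.96 million dollars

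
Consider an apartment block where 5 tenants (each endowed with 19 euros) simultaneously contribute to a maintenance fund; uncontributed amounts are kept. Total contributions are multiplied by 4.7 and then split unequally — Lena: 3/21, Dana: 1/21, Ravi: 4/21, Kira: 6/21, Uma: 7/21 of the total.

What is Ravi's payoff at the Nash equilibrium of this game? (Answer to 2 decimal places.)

Each unit j contributes comes back to j as 4.7 × (j's share), so j prefers to contribute only if that share exceeds 1/4.7 = 0.2128; otherwise keeping the unit dominates.
Kira and Uma are above the threshold, contributing 19 each; the remaining 3 contribute 0. Total contributed: 38.
Ravi keeps 19 and receives 4.7 × 38 × 4/21 = 34.02 from the maintenance fund, for a payoff of 53.02.

53.02 euros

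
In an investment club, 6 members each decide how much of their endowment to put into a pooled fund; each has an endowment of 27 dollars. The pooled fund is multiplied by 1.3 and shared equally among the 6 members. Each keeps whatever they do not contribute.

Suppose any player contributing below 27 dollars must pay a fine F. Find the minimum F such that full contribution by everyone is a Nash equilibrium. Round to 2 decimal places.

Given the others contribute fully, the best deviation is to contribute 0 (any partial contribution still incurs the fine and gives up units whose private return 0.2167 is below 1).
Deviating from 27 to 0 saves 27 dollars but forfeits the deviator's share of the drop in the pooled fund: 1.3/6 × 27 = 5.85.
So the deviation gain is 27 − 5.85 = 21.15, and the fine must be at least 21.15 dollars to wipe it out.

21.15 dollars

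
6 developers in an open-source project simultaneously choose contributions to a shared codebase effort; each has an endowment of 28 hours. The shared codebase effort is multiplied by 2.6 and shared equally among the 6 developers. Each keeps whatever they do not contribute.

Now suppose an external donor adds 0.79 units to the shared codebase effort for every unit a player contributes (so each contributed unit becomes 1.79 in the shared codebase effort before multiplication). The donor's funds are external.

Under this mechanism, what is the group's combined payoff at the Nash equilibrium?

168.00 hours

With the mechanism, a contributed unit returns 2.6 × 1.79 / 6 = 0.7757 per unit of net cost — still below 1 — so contributing 0 remains dominant for every player.
At the Nash equilibrium no one contributes; group total payoff = 6 × 28 = 168.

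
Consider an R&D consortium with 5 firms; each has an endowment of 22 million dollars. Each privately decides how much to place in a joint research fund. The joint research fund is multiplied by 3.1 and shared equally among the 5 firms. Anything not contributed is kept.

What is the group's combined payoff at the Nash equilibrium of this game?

Each contributed unit returns 3.1/5 = 0.6200 to its contributor — below 1 — so contributing 0 is dominant for every player. At the Nash equilibrium everyone keeps their 22, and the group total is 5 × 22 = 110.

110.00 million dollars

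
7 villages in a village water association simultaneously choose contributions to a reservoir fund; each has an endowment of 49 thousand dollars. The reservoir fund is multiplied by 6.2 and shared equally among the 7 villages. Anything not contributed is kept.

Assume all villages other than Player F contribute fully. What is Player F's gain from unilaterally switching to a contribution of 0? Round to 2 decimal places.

Switching from a contribution of 49 to 0 lets Player F keep an extra 49 thousand dollars, but lowers the reservoir fund by 49, which costs Player F their own share of that drop: 6.2/7 × 49 = 43.40.
Net gain = 49 − 43.40 = 5.60. The private return per contributed unit (0.8857) is below 1, so free-riding is indeed the best response regardless of what the others do.

5.60 thousand dollars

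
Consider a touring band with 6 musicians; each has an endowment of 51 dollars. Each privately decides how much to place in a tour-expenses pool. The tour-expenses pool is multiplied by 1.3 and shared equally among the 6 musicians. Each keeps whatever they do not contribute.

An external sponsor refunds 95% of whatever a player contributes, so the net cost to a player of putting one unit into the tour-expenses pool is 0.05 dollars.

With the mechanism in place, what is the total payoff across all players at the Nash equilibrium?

688.50 dollars

Under the mechanism each unit contributed yields (1.3/6) / 0.05 = 4.3333 back to its contributor per unit of net cost, which exceeds 1, making full contribution the dominant choice for everyone.
So the Nash equilibrium is full contribution by all 6; the group earns 6 × (51 × 0.95 + 1.3 × 51) = 688.50.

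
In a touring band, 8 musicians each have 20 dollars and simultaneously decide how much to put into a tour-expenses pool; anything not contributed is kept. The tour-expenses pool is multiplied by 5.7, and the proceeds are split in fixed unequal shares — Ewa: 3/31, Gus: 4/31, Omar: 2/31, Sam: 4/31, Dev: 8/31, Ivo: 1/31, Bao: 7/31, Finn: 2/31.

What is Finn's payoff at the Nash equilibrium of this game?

34.71 dollars

Player j's private return per contributed unit is 5.7 × (j's share). Contributing is weakly dominant for j when that share is at least 1/5.7 = 0.1754, and contributing 0 is dominant otherwise.
The shares above 0.1754 belong to Dev and Bao, contributing 20 each; the remaining 6 contribute 0. Total contributed: 40.
Finn keeps 20 and receives 5.7 × 40 × 2/31 = 14.71 from the tour-expenses pool, for a payoff of 34.71.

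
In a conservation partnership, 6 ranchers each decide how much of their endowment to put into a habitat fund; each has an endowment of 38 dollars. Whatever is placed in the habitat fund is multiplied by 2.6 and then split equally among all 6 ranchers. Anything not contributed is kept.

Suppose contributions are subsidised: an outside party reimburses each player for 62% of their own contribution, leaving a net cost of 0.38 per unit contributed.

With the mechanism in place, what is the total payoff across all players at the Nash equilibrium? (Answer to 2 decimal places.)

734.16 dollars

The effective private return per unit is now (2.6/6) / 0.38 = 1.1404 > 1, so every player's dominant strategy flips to full contribution.
So the Nash equilibrium is full contribution by all 6; the group earns 6 × (38 × 0.62 + 2.6 × 38) = 734.16.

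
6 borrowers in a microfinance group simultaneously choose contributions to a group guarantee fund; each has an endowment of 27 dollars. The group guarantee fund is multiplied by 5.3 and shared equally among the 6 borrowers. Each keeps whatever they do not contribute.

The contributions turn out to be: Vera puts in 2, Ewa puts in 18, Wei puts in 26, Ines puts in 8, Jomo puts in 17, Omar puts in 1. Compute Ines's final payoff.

82.60 dollars

Total contributed: 2 + 18 + 26 + 8 + 17 + 1 = 72.
Each receives 5.3 × 72 / 6 = 63.60 from the group guarantee fund.
Ines keeps 27 − 8 = 19, so Ines's payoff is 19 + 63.60 = 82.60.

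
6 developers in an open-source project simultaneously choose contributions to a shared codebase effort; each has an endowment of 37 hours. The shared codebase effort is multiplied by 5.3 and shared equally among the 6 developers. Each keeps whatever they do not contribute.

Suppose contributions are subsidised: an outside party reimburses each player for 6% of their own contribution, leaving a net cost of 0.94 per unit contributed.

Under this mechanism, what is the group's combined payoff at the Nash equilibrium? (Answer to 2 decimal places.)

Even with the mechanism, each unit contributed returns only (5.3/6) / 0.94 = 0.9397 per unit of net cost, so contributing nothing is still dominant.
Everyone keeps their endowment and the group total is 6 × 37 = 222.

222.00 hours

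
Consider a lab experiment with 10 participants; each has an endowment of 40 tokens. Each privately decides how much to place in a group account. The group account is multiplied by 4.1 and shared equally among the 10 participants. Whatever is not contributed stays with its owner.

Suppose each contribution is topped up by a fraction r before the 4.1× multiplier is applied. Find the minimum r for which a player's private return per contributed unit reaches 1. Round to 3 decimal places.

With matching at rate r, one contributed unit becomes (1 + r) in the group account and returns 4.1 × (1 + r) / 10 to the contributor.
Setting this equal to 1: 1 + r = 10/4.1 = 2.4390.
So the minimum matching rate is r = 2.4390 − 1 = 1.439.

1.439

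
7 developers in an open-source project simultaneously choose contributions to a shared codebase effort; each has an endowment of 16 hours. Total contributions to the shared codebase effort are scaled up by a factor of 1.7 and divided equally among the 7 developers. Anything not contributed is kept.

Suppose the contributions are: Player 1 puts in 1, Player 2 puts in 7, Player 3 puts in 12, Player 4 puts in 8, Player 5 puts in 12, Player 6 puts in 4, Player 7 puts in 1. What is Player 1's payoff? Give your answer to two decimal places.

Total contributed: 1 + 7 + 12 + 8 + 12 + 4 + 1 = 45.
Each receives 1.7 × 45 / 7 = 10.93 from the shared codebase effort.
Player 1 keeps 16 − 1 = 15, so Player 1's payoff is 15 + 10.93 = 25.93.

25.93 hours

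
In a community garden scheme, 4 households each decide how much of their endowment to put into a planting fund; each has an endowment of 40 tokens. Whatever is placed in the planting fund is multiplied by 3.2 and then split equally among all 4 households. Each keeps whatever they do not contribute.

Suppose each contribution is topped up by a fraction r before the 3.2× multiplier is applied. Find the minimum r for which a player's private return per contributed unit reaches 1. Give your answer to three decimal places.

0.250

With matching at rate r, one contributed unit becomes (1 + r) in the planting fund and returns 3.2 × (1 + r) / 4 to the contributor.
Setting this equal to 1: 1 + r = 4/3.2 = 1.2500.
So the minimum matching rate is r = 1.2500 − 1 = 0.250.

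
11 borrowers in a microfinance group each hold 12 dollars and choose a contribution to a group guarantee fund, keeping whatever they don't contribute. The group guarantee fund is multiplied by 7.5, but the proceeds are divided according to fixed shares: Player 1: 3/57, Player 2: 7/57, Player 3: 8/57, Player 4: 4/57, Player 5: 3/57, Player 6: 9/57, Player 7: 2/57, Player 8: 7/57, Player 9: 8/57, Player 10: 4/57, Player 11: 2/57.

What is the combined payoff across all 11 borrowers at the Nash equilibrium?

366.00 dollars

For player j, contributing a unit is worthwhile iff 7.5 × (j's share) ≥ 1, i.e. iff j's share is at least 0.1333.
Player 3, Player 6 and Player 9 clear that bar, contributing 12 each; the remaining 8 contribute 0. Total contributed: 36.
The group guarantee fund pays out 7.5 × 36 = 270.00 in total (split across the unequal shares, but the aggregate is all that matters for the group sum).
The 8 free-riders keep 12 each, adding 96. Group total = 96 + 270.00 = 366.00.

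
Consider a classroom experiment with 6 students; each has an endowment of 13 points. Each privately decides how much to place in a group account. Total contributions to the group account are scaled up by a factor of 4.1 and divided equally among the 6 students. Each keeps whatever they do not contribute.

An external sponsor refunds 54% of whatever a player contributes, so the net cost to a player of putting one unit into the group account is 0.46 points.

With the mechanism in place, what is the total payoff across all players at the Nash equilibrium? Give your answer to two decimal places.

361.92 points

Under the mechanism each unit contributed yields (4.1/6) / 0.46 = 1.4855 back to its contributor per unit of net cost, which exceeds 1, making full contribution the dominant choice for everyone.
So the Nash equilibrium is full contribution by all 6; the group earns 6 × (13 × 0.54 + 4.1 × 13) = 361.92.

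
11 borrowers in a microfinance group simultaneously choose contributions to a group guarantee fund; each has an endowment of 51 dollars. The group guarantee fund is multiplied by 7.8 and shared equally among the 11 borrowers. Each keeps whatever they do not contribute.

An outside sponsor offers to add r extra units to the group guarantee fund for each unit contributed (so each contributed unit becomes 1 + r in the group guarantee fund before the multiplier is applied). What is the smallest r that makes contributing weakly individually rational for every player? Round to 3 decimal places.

0.410

With matching at rate r, one contributed unit becomes (1 + r) in the group guarantee fund and returns 7.8 × (1 + r) / 11 to the contributor.
Setting this equal to 1: 1 + r = 11/7.8 = 1.4103.
So the minimum matching rate is r = 1.4103 − 1 = 0.410.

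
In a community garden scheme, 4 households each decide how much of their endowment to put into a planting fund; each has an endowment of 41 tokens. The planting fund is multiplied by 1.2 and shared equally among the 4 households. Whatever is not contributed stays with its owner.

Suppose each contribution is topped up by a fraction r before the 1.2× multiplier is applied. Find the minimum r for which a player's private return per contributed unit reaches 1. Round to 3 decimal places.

With matching at rate r, one contributed unit becomes (1 + r) in the planting fund and returns 1.2 × (1 + r) / 4 to the contributor.
Setting this equal to 1: 1 + r = 4/1.2 = 3.3333.
So the minimum matching rate is r = 3.3333 − 1 = 2.333.

2.333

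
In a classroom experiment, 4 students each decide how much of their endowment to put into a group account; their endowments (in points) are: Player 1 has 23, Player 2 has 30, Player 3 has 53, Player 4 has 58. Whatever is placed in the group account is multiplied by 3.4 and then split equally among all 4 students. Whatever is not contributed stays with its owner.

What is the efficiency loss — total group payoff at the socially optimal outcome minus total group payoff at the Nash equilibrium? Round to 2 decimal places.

393.60 points

The private return per contributed unit is 3.4/4 = 0.8500 < 1 for every player regardless of endowment, so the Nash equilibrium is zero contribution and the group total is Σ E_j = 23 + 30 + 53 + 58 = 164.
Each contributed unit returns 3.400 to the group, so the social optimum is full contribution by everyone: group total = 3.400 × 164 = 557.60.
Efficiency loss = (3.400 − 1) × 164 = 393.60.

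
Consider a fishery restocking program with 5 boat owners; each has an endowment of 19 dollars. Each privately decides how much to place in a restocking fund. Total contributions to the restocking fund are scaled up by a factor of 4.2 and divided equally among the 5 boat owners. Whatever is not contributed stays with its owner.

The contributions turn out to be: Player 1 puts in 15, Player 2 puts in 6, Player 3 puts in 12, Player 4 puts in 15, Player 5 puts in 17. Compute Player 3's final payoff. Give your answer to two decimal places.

61.60 dollars

Total contributed: 15 + 6 + 12 + 15 + 17 = 65.
Each receives 4.2 × 65 / 5 = 54.60 from the restocking fund.
Player 3 keeps 19 − 12 = 7, so Player 3's payoff is 7 + 54.60 = 61.60.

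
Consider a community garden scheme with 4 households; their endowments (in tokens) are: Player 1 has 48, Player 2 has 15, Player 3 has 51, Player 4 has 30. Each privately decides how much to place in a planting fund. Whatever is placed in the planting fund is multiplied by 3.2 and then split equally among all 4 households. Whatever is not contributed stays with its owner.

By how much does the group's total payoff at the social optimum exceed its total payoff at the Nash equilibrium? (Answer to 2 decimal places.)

The private return per contributed unit is 3.2/4 = 0.8000 < 1 for every player regardless of endowment, so the Nash equilibrium is zero contribution and the group total is Σ E_j = 48 + 15 + 51 + 30 = 144.
Each contributed unit returns 3.200 to the group, so the social optimum is full contribution by everyone: group total = 3.200 × 144 = 460.80.
Efficiency loss = (3.200 − 1) × 144 = 316.80.

316.80 tokens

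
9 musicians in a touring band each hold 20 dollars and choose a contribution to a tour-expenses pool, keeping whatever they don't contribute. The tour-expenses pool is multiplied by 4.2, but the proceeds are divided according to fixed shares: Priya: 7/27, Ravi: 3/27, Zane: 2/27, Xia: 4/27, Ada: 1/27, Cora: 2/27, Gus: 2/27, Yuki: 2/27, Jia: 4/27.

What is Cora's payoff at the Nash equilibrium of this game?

26.22 dollars

A player with share s gets back 4.2·s per unit contributed, so full contribution is dominant for anyone with s > 1/4.2 = 0.2381 and zero contribution is dominant for anyone below.
The only share above 0.2381 is Priya's 7/27, contributing 20; the remaining 8 contribute 0. Total contributed: 20.
Cora keeps 20 and receives 4.2 × 20 × 2/27 = 6.22 from the tour-expenses pool, for a payoff of 26.22.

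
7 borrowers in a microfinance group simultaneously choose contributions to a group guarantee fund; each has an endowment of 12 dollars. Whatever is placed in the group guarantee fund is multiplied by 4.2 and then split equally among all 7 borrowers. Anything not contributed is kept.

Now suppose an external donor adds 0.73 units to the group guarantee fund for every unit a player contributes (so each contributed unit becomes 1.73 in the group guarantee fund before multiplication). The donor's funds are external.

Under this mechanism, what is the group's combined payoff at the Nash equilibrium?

610.34 dollars

With the mechanism, a contributed unit returns 4.2 × 1.73 / 7 = 1.0380 per unit of net cost to the contributor — now above 1 — so contributing fully is weakly dominant for every player.
So the Nash equilibrium is full contribution by all 7; the group earns 4.2 × 1.73 × 84 = 610.34.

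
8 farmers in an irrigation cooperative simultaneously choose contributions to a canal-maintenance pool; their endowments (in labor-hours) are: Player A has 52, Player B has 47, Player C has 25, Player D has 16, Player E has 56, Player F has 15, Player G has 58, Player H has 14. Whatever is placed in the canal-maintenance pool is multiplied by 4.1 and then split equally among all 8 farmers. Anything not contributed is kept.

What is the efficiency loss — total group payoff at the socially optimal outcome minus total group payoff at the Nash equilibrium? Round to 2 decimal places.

877.30 labor-hours

The private return per contributed unit is 4.1/8 = 0.5125 < 1 for every player regardless of endowment, so the Nash equilibrium is zero contribution and the group total is Σ E_j = 52 + 47 + 25 + 16 + 56 + 15 + 58 + 14 = 283.
Each contributed unit returns 4.100 to the group, so the social optimum is full contribution by everyone: group total = 4.100 × 283 = 1160.30.
Efficiency loss = (4.100 − 1) × 283 = 877.30.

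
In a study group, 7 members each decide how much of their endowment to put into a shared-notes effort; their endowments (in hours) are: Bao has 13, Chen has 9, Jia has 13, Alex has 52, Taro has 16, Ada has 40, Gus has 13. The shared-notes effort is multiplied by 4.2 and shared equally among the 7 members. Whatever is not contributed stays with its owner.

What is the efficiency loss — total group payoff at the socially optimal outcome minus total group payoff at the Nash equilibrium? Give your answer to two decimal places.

499.20 hours

The private return per contributed unit is 4.2/7 = 0.6000 < 1 for every player regardless of endowment, so the Nash equilibrium is zero contribution and the group total is Σ E_j = 13 + 9 + 13 + 52 + 16 + 40 + 13 = 156.
Each contributed unit returns 4.200 to the group, so the social optimum is full contribution by everyone: group total = 4.200 × 156 = 655.20.
Efficiency loss = (4.200 − 1) × 156 = 499.20.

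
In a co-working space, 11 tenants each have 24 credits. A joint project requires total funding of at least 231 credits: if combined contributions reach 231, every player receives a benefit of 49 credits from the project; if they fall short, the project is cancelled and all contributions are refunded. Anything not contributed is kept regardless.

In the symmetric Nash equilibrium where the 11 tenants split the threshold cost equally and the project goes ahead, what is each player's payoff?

52 credits

Equal share of the threshold: 231/11 = 21.
At this profile no one gains by cutting their contribution: any cut drops the total below 231, the project is cancelled, contributions are refunded, and the deviator ends with 24, which is less than 24 − 21 + 49 = 52. Contributing more than 21 just wastes the excess. So contributing exactly 21 is a best response.
Each player's payoff: 24 − 21 + 49 = 52.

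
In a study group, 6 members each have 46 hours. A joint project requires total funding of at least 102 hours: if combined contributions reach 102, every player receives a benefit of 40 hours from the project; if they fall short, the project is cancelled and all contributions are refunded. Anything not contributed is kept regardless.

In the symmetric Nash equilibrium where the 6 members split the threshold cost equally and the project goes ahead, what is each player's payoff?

69 hours

Equal share of the threshold: 102/6 = 17.
At this profile no one gains by cutting their contribution: any cut drops the total below 102, the project is cancelled, contributions are refunded, and the deviator ends with 46, which is less than 46 − 17 + 40 = 69. Contributing more than 17 just wastes the excess. So contributing exactly 17 is a best response.
Each player's payoff: 46 − 17 + 40 = 69.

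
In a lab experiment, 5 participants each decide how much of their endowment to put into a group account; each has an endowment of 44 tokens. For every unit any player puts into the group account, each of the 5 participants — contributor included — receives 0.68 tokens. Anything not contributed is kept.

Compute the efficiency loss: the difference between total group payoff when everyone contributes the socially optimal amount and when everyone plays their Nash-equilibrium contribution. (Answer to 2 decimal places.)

The private return per contributed unit is 0.68 < 1, so contributing 0 is dominant for every player. At the Nash equilibrium everyone keeps their 44, and the group total is 5 × 44 = 220.
Each contributed unit returns 3.400 to the group as a whole (0.68 to each of 5 players), which exceeds 1, so the social optimum is full contribution: group total = 3.400 × 220 = 748.00.
Efficiency loss = 748.00 − 220 = 528.00.

528.00 tokens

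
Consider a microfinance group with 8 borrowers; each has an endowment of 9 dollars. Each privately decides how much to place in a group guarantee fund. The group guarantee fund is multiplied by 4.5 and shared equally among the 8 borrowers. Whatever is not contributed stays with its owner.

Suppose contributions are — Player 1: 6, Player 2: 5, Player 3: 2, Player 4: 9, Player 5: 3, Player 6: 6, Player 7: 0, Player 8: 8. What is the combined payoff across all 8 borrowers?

208.50 dollars

Total contributed: 6 + 5 + 2 + 9 + 3 + 6 + 0 + 8 = 39; total kept: 8 × 9 − 39 = 33.
The group guarantee fund pays out 4.5 × 39 = 175.50 in aggregate.
Group total = 33 + 175.50 = 208.50.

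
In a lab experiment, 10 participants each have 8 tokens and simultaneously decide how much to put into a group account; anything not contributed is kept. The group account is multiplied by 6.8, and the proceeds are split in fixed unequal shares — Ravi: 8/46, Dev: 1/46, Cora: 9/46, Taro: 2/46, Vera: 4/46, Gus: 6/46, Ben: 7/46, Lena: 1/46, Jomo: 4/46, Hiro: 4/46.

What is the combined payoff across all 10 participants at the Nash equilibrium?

219.20 tokens

A player with share s gets back 6.8·s per unit contributed, so full contribution is dominant for anyone with s > 1/6.8 = 0.1471 and zero contribution is dominant for anyone below.
Ravi, Cora and Ben are above the threshold, contributing 8 each; the remaining 7 contribute 0. Total contributed: 24.
The group account pays out 6.8 × 24 = 163.20 in total (split across the unequal shares, but the aggregate is all that matters for the group sum).
The 7 free-riders keep 8 each, adding 56. Group total = 56 + 163.20 = 219.20.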